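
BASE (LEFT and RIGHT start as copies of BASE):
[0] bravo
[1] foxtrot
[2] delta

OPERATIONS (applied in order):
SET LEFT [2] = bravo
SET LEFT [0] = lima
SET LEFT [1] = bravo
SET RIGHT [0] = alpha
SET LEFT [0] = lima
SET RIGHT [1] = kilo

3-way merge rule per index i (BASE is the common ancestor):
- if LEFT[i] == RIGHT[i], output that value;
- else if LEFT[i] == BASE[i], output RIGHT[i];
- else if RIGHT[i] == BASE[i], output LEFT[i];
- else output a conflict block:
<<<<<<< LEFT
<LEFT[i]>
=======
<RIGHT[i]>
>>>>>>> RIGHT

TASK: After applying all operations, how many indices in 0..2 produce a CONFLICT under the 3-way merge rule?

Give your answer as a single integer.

Answer: 2

Derivation:
Final LEFT:  [lima, bravo, bravo]
Final RIGHT: [alpha, kilo, delta]
i=0: BASE=bravo L=lima R=alpha all differ -> CONFLICT
i=1: BASE=foxtrot L=bravo R=kilo all differ -> CONFLICT
i=2: L=bravo, R=delta=BASE -> take LEFT -> bravo
Conflict count: 2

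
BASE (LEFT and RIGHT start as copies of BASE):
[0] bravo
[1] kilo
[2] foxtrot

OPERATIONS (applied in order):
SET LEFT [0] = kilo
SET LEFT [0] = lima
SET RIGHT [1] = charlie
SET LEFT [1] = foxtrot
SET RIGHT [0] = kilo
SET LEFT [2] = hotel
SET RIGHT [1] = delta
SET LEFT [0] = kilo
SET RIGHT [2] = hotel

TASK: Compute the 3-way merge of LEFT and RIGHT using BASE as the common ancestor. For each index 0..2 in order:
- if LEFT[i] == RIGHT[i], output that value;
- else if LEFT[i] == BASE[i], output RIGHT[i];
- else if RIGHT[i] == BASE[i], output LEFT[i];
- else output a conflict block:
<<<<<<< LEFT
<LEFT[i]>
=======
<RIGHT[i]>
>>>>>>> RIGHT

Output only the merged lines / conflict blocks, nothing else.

Final LEFT:  [kilo, foxtrot, hotel]
Final RIGHT: [kilo, delta, hotel]
i=0: L=kilo R=kilo -> agree -> kilo
i=1: BASE=kilo L=foxtrot R=delta all differ -> CONFLICT
i=2: L=hotel R=hotel -> agree -> hotel

Answer: kilo
<<<<<<< LEFT
foxtrot
=======
delta
>>>>>>> RIGHT
hotel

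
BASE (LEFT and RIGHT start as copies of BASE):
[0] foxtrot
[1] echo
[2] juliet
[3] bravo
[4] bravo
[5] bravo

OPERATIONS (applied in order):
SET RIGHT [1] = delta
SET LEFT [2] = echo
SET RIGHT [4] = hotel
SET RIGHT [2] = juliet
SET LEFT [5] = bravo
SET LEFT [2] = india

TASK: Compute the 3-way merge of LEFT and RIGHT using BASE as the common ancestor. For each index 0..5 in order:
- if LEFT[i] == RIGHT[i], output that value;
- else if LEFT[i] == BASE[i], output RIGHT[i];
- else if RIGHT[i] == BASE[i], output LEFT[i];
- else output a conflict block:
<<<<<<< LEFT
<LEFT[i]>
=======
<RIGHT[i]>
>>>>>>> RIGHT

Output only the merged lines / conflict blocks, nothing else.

Answer: foxtrot
delta
india
bravo
hotel
bravo

Derivation:
Final LEFT:  [foxtrot, echo, india, bravo, bravo, bravo]
Final RIGHT: [foxtrot, delta, juliet, bravo, hotel, bravo]
i=0: L=foxtrot R=foxtrot -> agree -> foxtrot
i=1: L=echo=BASE, R=delta -> take RIGHT -> delta
i=2: L=india, R=juliet=BASE -> take LEFT -> india
i=3: L=bravo R=bravo -> agree -> bravo
i=4: L=bravo=BASE, R=hotel -> take RIGHT -> hotel
i=5: L=bravo R=bravo -> agree -> bravo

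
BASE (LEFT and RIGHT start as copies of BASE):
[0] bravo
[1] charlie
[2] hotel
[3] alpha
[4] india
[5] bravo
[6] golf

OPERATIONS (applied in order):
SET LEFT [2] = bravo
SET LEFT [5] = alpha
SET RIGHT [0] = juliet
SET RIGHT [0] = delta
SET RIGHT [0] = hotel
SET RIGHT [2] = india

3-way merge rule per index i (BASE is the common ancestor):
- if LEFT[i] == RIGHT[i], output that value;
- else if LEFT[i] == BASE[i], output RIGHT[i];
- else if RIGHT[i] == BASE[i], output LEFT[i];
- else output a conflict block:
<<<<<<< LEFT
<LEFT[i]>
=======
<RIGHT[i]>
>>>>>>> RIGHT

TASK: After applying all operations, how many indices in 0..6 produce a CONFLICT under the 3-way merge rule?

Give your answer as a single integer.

Answer: 1

Derivation:
Final LEFT:  [bravo, charlie, bravo, alpha, india, alpha, golf]
Final RIGHT: [hotel, charlie, india, alpha, india, bravo, golf]
i=0: L=bravo=BASE, R=hotel -> take RIGHT -> hotel
i=1: L=charlie R=charlie -> agree -> charlie
i=2: BASE=hotel L=bravo R=india all differ -> CONFLICT
i=3: L=alpha R=alpha -> agree -> alpha
i=4: L=india R=india -> agree -> india
i=5: L=alpha, R=bravo=BASE -> take LEFT -> alpha
i=6: L=golf R=golf -> agree -> golf
Conflict count: 1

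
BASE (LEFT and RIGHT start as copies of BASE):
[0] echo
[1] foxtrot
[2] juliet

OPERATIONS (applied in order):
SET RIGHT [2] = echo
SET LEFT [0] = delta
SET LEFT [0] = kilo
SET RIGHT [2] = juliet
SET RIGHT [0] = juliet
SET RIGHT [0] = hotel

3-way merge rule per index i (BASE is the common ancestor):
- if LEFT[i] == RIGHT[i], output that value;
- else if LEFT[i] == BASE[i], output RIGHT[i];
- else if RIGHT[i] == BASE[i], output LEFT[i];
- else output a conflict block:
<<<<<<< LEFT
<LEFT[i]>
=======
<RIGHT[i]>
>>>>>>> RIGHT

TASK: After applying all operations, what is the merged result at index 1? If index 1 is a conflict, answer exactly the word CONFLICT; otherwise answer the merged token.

Answer: foxtrot

Derivation:
Final LEFT:  [kilo, foxtrot, juliet]
Final RIGHT: [hotel, foxtrot, juliet]
i=0: BASE=echo L=kilo R=hotel all differ -> CONFLICT
i=1: L=foxtrot R=foxtrot -> agree -> foxtrot
i=2: L=juliet R=juliet -> agree -> juliet
Index 1 -> foxtrot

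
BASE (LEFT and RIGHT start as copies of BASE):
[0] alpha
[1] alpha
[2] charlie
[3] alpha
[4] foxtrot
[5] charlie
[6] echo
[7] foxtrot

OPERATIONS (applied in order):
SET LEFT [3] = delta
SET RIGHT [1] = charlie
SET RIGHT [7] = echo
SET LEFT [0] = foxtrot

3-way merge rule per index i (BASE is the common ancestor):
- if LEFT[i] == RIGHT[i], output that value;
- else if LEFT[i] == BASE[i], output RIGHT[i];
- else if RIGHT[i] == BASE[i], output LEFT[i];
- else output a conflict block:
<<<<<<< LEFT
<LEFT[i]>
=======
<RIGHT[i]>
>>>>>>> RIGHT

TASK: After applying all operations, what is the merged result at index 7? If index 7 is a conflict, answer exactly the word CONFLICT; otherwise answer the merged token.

Final LEFT:  [foxtrot, alpha, charlie, delta, foxtrot, charlie, echo, foxtrot]
Final RIGHT: [alpha, charlie, charlie, alpha, foxtrot, charlie, echo, echo]
i=0: L=foxtrot, R=alpha=BASE -> take LEFT -> foxtrot
i=1: L=alpha=BASE, R=charlie -> take RIGHT -> charlie
i=2: L=charlie R=charlie -> agree -> charlie
i=3: L=delta, R=alpha=BASE -> take LEFT -> delta
i=4: L=foxtrot R=foxtrot -> agree -> foxtrot
i=5: L=charlie R=charlie -> agree -> charlie
i=6: L=echo R=echo -> agree -> echo
i=7: L=foxtrot=BASE, R=echo -> take RIGHT -> echo
Index 7 -> echo

Answer: echo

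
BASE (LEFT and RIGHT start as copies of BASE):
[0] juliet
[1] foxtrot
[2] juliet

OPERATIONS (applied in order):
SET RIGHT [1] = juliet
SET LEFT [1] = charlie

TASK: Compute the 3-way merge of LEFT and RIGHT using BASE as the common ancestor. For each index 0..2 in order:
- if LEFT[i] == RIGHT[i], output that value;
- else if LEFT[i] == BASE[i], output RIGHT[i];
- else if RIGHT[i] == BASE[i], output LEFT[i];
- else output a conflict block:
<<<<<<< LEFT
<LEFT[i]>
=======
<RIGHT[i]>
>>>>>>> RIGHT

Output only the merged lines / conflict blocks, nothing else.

Answer: juliet
<<<<<<< LEFT
charlie
=======
juliet
>>>>>>> RIGHT
juliet

Derivation:
Final LEFT:  [juliet, charlie, juliet]
Final RIGHT: [juliet, juliet, juliet]
i=0: L=juliet R=juliet -> agree -> juliet
i=1: BASE=foxtrot L=charlie R=juliet all differ -> CONFLICT
i=2: L=juliet R=juliet -> agree -> juliet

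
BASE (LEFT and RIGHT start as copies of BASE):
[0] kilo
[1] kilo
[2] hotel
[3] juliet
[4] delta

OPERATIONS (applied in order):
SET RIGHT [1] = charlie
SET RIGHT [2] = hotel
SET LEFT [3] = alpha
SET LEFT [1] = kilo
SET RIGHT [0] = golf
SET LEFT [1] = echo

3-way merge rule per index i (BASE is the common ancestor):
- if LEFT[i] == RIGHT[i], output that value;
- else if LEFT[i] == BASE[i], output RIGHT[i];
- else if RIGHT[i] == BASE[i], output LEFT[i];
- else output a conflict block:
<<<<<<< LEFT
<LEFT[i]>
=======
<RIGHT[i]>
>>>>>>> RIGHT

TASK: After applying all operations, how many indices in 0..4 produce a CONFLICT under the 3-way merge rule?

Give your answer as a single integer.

Final LEFT:  [kilo, echo, hotel, alpha, delta]
Final RIGHT: [golf, charlie, hotel, juliet, delta]
i=0: L=kilo=BASE, R=golf -> take RIGHT -> golf
i=1: BASE=kilo L=echo R=charlie all differ -> CONFLICT
i=2: L=hotel R=hotel -> agree -> hotel
i=3: L=alpha, R=juliet=BASE -> take LEFT -> alpha
i=4: L=delta R=delta -> agree -> delta
Conflict count: 1

Answer: 1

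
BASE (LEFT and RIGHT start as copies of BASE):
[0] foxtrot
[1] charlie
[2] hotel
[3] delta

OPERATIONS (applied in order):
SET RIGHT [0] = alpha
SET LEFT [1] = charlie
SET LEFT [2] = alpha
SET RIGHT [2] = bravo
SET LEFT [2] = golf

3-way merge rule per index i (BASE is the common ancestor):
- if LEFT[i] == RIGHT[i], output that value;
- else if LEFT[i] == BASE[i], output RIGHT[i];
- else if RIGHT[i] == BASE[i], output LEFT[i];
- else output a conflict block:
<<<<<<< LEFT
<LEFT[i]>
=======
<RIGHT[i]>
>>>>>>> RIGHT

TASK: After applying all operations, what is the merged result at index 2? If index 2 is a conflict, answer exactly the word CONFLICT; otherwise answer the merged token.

Final LEFT:  [foxtrot, charlie, golf, delta]
Final RIGHT: [alpha, charlie, bravo, delta]
i=0: L=foxtrot=BASE, R=alpha -> take RIGHT -> alpha
i=1: L=charlie R=charlie -> agree -> charlie
i=2: BASE=hotel L=golf R=bravo all differ -> CONFLICT
i=3: L=delta R=delta -> agree -> delta
Index 2 -> CONFLICT

Answer: CONFLICT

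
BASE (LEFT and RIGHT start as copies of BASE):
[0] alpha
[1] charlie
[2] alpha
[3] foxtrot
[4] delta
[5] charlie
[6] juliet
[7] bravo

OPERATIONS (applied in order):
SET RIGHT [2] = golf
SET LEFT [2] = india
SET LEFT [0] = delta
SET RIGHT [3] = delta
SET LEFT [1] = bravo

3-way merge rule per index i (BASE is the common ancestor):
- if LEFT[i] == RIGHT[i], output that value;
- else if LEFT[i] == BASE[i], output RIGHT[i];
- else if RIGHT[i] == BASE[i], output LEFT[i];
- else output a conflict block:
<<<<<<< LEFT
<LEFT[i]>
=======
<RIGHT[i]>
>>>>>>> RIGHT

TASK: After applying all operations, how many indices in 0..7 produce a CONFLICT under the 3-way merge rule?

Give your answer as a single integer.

Final LEFT:  [delta, bravo, india, foxtrot, delta, charlie, juliet, bravo]
Final RIGHT: [alpha, charlie, golf, delta, delta, charlie, juliet, bravo]
i=0: L=delta, R=alpha=BASE -> take LEFT -> delta
i=1: L=bravo, R=charlie=BASE -> take LEFT -> bravo
i=2: BASE=alpha L=india R=golf all differ -> CONFLICT
i=3: L=foxtrot=BASE, R=delta -> take RIGHT -> delta
i=4: L=delta R=delta -> agree -> delta
i=5: L=charlie R=charlie -> agree -> charlie
i=6: L=juliet R=juliet -> agree -> juliet
i=7: L=bravo R=bravo -> agree -> bravo
Conflict count: 1

Answer: 1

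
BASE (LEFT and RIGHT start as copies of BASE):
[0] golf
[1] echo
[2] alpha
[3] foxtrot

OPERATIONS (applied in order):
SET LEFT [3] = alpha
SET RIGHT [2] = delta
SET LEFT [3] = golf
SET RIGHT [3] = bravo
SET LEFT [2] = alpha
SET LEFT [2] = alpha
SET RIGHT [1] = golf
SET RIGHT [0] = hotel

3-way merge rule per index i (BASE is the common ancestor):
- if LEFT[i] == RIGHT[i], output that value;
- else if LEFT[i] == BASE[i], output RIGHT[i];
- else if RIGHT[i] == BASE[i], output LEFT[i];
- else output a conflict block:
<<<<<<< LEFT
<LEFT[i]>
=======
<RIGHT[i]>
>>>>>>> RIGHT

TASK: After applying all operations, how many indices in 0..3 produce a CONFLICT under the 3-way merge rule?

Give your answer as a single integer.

Answer: 1

Derivation:
Final LEFT:  [golf, echo, alpha, golf]
Final RIGHT: [hotel, golf, delta, bravo]
i=0: L=golf=BASE, R=hotel -> take RIGHT -> hotel
i=1: L=echo=BASE, R=golf -> take RIGHT -> golf
i=2: L=alpha=BASE, R=delta -> take RIGHT -> delta
i=3: BASE=foxtrot L=golf R=bravo all differ -> CONFLICT
Conflict count: 1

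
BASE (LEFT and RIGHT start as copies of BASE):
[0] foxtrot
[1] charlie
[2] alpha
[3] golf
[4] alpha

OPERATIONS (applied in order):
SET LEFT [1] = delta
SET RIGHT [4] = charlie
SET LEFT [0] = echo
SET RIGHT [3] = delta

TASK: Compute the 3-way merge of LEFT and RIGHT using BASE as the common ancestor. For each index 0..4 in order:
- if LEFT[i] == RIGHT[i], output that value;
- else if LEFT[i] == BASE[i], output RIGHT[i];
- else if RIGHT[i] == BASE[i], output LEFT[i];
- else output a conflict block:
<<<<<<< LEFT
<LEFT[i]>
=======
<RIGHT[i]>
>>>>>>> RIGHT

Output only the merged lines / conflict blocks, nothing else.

Answer: echo
delta
alpha
delta
charlie

Derivation:
Final LEFT:  [echo, delta, alpha, golf, alpha]
Final RIGHT: [foxtrot, charlie, alpha, delta, charlie]
i=0: L=echo, R=foxtrot=BASE -> take LEFT -> echo
i=1: L=delta, R=charlie=BASE -> take LEFT -> delta
i=2: L=alpha R=alpha -> agree -> alpha
i=3: L=golf=BASE, R=delta -> take RIGHT -> delta
i=4: L=alpha=BASE, R=charlie -> take RIGHT -> charlie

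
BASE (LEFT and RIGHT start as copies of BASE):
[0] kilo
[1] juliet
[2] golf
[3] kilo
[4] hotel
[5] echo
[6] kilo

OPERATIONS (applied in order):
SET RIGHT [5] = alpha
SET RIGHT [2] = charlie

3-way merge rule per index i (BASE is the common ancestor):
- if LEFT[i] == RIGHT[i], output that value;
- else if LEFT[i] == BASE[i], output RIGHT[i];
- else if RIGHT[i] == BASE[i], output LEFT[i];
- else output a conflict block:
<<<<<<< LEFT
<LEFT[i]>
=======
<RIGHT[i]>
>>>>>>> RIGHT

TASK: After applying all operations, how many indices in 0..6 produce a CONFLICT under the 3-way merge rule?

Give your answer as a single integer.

Final LEFT:  [kilo, juliet, golf, kilo, hotel, echo, kilo]
Final RIGHT: [kilo, juliet, charlie, kilo, hotel, alpha, kilo]
i=0: L=kilo R=kilo -> agree -> kilo
i=1: L=juliet R=juliet -> agree -> juliet
i=2: L=golf=BASE, R=charlie -> take RIGHT -> charlie
i=3: L=kilo R=kilo -> agree -> kilo
i=4: L=hotel R=hotel -> agree -> hotel
i=5: L=echo=BASE, R=alpha -> take RIGHT -> alpha
i=6: L=kilo R=kilo -> agree -> kilo
Conflict count: 0

Answer: 0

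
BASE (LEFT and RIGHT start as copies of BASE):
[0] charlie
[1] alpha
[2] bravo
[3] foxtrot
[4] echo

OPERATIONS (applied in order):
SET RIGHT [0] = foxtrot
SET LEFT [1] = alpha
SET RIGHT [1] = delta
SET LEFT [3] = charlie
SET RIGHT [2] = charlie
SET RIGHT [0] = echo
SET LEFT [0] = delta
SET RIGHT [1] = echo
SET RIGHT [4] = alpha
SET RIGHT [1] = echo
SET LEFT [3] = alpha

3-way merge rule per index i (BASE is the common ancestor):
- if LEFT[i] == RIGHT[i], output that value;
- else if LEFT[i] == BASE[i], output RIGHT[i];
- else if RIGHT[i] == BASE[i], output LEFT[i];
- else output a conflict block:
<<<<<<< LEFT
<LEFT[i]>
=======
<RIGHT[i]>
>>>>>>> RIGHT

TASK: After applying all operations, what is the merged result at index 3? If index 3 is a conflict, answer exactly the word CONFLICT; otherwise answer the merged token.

Answer: alpha

Derivation:
Final LEFT:  [delta, alpha, bravo, alpha, echo]
Final RIGHT: [echo, echo, charlie, foxtrot, alpha]
i=0: BASE=charlie L=delta R=echo all differ -> CONFLICT
i=1: L=alpha=BASE, R=echo -> take RIGHT -> echo
i=2: L=bravo=BASE, R=charlie -> take RIGHT -> charlie
i=3: L=alpha, R=foxtrot=BASE -> take LEFT -> alpha
i=4: L=echo=BASE, R=alpha -> take RIGHT -> alpha
Index 3 -> alpha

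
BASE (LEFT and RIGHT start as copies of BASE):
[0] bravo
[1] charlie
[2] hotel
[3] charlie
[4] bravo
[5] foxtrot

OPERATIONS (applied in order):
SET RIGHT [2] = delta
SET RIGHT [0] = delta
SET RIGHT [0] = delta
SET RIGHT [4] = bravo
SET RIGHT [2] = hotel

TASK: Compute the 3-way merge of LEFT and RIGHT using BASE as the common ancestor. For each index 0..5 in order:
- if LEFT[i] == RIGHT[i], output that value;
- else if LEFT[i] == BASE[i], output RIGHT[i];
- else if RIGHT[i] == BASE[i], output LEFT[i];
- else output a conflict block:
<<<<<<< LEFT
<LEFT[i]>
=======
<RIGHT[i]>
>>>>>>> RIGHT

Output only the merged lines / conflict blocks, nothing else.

Answer: delta
charlie
hotel
charlie
bravo
foxtrot

Derivation:
Final LEFT:  [bravo, charlie, hotel, charlie, bravo, foxtrot]
Final RIGHT: [delta, charlie, hotel, charlie, bravo, foxtrot]
i=0: L=bravo=BASE, R=delta -> take RIGHT -> delta
i=1: L=charlie R=charlie -> agree -> charlie
i=2: L=hotel R=hotel -> agree -> hotel
i=3: L=charlie R=charlie -> agree -> charlie
i=4: L=bravo R=bravo -> agree -> bravo
i=5: L=foxtrot R=foxtrot -> agree -> foxtrot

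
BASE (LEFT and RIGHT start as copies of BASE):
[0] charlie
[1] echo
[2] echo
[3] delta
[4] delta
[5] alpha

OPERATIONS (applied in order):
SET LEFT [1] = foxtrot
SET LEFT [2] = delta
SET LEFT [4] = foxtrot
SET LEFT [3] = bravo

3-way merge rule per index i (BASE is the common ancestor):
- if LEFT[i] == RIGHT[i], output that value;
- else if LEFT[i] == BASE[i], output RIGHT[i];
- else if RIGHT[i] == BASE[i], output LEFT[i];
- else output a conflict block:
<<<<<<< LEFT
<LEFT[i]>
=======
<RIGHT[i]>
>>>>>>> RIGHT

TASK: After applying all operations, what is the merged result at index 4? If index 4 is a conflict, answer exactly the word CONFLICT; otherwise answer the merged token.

Answer: foxtrot

Derivation:
Final LEFT:  [charlie, foxtrot, delta, bravo, foxtrot, alpha]
Final RIGHT: [charlie, echo, echo, delta, delta, alpha]
i=0: L=charlie R=charlie -> agree -> charlie
i=1: L=foxtrot, R=echo=BASE -> take LEFT -> foxtrot
i=2: L=delta, R=echo=BASE -> take LEFT -> delta
i=3: L=bravo, R=delta=BASE -> take LEFT -> bravo
i=4: L=foxtrot, R=delta=BASE -> take LEFT -> foxtrot
i=5: L=alpha R=alpha -> agree -> alpha
Index 4 -> foxtrot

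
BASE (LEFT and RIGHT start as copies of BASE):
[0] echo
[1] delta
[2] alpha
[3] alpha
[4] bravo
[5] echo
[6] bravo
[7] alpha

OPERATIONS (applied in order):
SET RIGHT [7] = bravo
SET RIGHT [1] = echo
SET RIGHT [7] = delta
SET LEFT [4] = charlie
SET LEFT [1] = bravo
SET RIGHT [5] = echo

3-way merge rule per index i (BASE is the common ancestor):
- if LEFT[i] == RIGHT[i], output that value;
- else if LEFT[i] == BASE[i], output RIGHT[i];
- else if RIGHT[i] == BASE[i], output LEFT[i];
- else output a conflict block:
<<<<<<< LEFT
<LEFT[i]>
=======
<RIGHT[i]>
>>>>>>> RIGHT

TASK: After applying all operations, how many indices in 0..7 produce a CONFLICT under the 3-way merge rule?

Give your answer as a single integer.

Final LEFT:  [echo, bravo, alpha, alpha, charlie, echo, bravo, alpha]
Final RIGHT: [echo, echo, alpha, alpha, bravo, echo, bravo, delta]
i=0: L=echo R=echo -> agree -> echo
i=1: BASE=delta L=bravo R=echo all differ -> CONFLICT
i=2: L=alpha R=alpha -> agree -> alpha
i=3: L=alpha R=alpha -> agree -> alpha
i=4: L=charlie, R=bravo=BASE -> take LEFT -> charlie
i=5: L=echo R=echo -> agree -> echo
i=6: L=bravo R=bravo -> agree -> bravo
i=7: L=alpha=BASE, R=delta -> take RIGHT -> delta
Conflict count: 1

Answer: 1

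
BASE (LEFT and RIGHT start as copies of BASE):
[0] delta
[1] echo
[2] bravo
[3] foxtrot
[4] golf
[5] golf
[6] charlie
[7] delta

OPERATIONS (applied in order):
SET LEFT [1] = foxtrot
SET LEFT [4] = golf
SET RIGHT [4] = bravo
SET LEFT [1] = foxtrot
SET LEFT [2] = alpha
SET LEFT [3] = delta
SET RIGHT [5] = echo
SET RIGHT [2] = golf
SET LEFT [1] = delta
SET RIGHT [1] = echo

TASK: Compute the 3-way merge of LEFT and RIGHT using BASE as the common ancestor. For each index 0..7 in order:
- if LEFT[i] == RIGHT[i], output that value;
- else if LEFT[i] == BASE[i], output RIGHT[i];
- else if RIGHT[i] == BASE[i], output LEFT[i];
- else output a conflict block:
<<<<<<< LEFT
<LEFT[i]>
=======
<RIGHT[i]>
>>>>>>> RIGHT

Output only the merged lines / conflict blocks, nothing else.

Answer: delta
delta
<<<<<<< LEFT
alpha
=======
golf
>>>>>>> RIGHT
delta
bravo
echo
charlie
delta

Derivation:
Final LEFT:  [delta, delta, alpha, delta, golf, golf, charlie, delta]
Final RIGHT: [delta, echo, golf, foxtrot, bravo, echo, charlie, delta]
i=0: L=delta R=delta -> agree -> delta
i=1: L=delta, R=echo=BASE -> take LEFT -> delta
i=2: BASE=bravo L=alpha R=golf all differ -> CONFLICT
i=3: L=delta, R=foxtrot=BASE -> take LEFT -> delta
i=4: L=golf=BASE, R=bravo -> take RIGHT -> bravo
i=5: L=golf=BASE, R=echo -> take RIGHT -> echo
i=6: L=charlie R=charlie -> agree -> charlie
i=7: L=delta R=delta -> agree -> delta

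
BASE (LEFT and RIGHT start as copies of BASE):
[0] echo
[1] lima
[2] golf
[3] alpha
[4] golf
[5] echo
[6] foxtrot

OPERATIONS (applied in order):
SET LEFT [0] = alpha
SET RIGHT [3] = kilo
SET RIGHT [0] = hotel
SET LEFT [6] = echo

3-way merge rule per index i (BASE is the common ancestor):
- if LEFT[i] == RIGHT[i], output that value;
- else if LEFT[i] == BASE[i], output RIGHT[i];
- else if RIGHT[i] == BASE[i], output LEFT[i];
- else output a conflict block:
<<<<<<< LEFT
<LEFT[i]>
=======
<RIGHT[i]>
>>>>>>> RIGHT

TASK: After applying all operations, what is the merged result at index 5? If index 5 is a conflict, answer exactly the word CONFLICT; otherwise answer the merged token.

Answer: echo

Derivation:
Final LEFT:  [alpha, lima, golf, alpha, golf, echo, echo]
Final RIGHT: [hotel, lima, golf, kilo, golf, echo, foxtrot]
i=0: BASE=echo L=alpha R=hotel all differ -> CONFLICT
i=1: L=lima R=lima -> agree -> lima
i=2: L=golf R=golf -> agree -> golf
i=3: L=alpha=BASE, R=kilo -> take RIGHT -> kilo
i=4: L=golf R=golf -> agree -> golf
i=5: L=echo R=echo -> agree -> echo
i=6: L=echo, R=foxtrot=BASE -> take LEFT -> echo
Index 5 -> echo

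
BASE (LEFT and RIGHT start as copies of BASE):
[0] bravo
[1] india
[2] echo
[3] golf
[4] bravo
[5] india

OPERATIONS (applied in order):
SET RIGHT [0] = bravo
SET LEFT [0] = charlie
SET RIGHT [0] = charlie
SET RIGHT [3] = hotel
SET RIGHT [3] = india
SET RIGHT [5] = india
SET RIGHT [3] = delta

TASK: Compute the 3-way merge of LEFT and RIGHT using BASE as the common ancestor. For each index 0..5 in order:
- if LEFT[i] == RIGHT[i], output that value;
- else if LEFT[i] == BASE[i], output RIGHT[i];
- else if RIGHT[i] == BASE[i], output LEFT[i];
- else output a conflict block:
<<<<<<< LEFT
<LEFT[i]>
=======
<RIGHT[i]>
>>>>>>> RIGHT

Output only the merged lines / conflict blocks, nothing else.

Final LEFT:  [charlie, india, echo, golf, bravo, india]
Final RIGHT: [charlie, india, echo, delta, bravo, india]
i=0: L=charlie R=charlie -> agree -> charlie
i=1: L=india R=india -> agree -> india
i=2: L=echo R=echo -> agree -> echo
i=3: L=golf=BASE, R=delta -> take RIGHT -> delta
i=4: L=bravo R=bravo -> agree -> bravo
i=5: L=india R=india -> agree -> india

Answer: charlie
india
echo
delta
bravo
india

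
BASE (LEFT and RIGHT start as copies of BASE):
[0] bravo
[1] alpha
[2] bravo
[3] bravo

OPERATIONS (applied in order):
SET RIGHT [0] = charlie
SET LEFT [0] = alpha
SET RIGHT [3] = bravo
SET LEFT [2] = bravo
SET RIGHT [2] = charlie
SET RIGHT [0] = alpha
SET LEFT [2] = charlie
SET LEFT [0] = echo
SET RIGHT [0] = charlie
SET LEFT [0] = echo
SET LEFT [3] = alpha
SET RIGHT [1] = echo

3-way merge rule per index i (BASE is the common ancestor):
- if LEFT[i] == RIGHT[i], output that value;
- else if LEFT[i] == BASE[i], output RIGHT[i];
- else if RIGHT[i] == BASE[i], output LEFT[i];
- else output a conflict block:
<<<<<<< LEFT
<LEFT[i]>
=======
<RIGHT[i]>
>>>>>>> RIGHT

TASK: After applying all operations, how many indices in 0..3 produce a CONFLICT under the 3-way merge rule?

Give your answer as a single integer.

Answer: 1

Derivation:
Final LEFT:  [echo, alpha, charlie, alpha]
Final RIGHT: [charlie, echo, charlie, bravo]
i=0: BASE=bravo L=echo R=charlie all differ -> CONFLICT
i=1: L=alpha=BASE, R=echo -> take RIGHT -> echo
i=2: L=charlie R=charlie -> agree -> charlie
i=3: L=alpha, R=bravo=BASE -> take LEFT -> alpha
Conflict count: 1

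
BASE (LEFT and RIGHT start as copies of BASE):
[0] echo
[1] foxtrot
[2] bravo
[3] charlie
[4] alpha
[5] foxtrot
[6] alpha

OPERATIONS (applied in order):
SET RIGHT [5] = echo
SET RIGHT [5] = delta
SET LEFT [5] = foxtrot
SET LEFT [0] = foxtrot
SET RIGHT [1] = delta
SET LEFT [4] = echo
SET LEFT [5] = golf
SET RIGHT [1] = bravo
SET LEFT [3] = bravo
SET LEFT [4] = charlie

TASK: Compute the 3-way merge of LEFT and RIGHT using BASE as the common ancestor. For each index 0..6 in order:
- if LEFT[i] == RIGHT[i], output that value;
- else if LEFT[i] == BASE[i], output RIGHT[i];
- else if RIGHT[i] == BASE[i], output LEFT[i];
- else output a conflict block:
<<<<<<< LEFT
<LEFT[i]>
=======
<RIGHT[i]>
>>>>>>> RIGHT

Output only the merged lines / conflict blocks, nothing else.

Final LEFT:  [foxtrot, foxtrot, bravo, bravo, charlie, golf, alpha]
Final RIGHT: [echo, bravo, bravo, charlie, alpha, delta, alpha]
i=0: L=foxtrot, R=echo=BASE -> take LEFT -> foxtrot
i=1: L=foxtrot=BASE, R=bravo -> take RIGHT -> bravo
i=2: L=bravo R=bravo -> agree -> bravo
i=3: L=bravo, R=charlie=BASE -> take LEFT -> bravo
i=4: L=charlie, R=alpha=BASE -> take LEFT -> charlie
i=5: BASE=foxtrot L=golf R=delta all differ -> CONFLICT
i=6: L=alpha R=alpha -> agree -> alpha

Answer: foxtrot
bravo
bravo
bravo
charlie
<<<<<<< LEFT
golf
=======
delta
>>>>>>> RIGHT
alpha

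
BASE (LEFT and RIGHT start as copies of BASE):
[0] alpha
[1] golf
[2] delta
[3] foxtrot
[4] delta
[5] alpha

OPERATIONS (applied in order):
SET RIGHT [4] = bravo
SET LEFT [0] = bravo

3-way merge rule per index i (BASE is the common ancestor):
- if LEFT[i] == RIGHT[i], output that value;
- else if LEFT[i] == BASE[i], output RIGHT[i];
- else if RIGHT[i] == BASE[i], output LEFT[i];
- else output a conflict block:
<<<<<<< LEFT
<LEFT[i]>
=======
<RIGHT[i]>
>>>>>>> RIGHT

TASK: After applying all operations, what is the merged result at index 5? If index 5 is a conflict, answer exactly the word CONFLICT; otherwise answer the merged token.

Final LEFT:  [bravo, golf, delta, foxtrot, delta, alpha]
Final RIGHT: [alpha, golf, delta, foxtrot, bravo, alpha]
i=0: L=bravo, R=alpha=BASE -> take LEFT -> bravo
i=1: L=golf R=golf -> agree -> golf
i=2: L=delta R=delta -> agree -> delta
i=3: L=foxtrot R=foxtrot -> agree -> foxtrot
i=4: L=delta=BASE, R=bravo -> take RIGHT -> bravo
i=5: L=alpha R=alpha -> agree -> alpha
Index 5 -> alpha

Answer: alpha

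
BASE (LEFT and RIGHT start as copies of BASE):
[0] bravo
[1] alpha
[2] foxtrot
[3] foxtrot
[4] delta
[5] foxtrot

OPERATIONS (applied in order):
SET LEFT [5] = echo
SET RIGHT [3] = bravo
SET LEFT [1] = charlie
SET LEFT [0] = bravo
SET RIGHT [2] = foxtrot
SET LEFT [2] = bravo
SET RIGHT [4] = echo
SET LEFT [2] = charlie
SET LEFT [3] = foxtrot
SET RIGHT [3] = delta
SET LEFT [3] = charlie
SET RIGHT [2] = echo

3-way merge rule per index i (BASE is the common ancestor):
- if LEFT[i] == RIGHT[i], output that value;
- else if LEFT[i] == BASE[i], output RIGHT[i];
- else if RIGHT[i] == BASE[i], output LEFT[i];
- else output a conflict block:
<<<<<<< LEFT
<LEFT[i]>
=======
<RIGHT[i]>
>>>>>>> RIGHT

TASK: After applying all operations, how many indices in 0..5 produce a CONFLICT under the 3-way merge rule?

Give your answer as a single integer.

Final LEFT:  [bravo, charlie, charlie, charlie, delta, echo]
Final RIGHT: [bravo, alpha, echo, delta, echo, foxtrot]
i=0: L=bravo R=bravo -> agree -> bravo
i=1: L=charlie, R=alpha=BASE -> take LEFT -> charlie
i=2: BASE=foxtrot L=charlie R=echo all differ -> CONFLICT
i=3: BASE=foxtrot L=charlie R=delta all differ -> CONFLICT
i=4: L=delta=BASE, R=echo -> take RIGHT -> echo
i=5: L=echo, R=foxtrot=BASE -> take LEFT -> echo
Conflict count: 2

Answer: 2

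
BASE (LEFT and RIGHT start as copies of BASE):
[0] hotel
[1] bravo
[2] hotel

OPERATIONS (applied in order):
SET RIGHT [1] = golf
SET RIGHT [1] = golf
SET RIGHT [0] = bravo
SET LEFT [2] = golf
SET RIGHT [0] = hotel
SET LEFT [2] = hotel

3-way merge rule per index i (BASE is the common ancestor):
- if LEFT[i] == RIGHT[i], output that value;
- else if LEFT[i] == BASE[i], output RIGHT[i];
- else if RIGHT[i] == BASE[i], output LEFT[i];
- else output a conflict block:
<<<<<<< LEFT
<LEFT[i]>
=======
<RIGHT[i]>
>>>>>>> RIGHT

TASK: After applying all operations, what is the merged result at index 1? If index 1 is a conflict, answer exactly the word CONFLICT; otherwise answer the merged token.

Final LEFT:  [hotel, bravo, hotel]
Final RIGHT: [hotel, golf, hotel]
i=0: L=hotel R=hotel -> agree -> hotel
i=1: L=bravo=BASE, R=golf -> take RIGHT -> golf
i=2: L=hotel R=hotel -> agree -> hotel
Index 1 -> golf

Answer: golf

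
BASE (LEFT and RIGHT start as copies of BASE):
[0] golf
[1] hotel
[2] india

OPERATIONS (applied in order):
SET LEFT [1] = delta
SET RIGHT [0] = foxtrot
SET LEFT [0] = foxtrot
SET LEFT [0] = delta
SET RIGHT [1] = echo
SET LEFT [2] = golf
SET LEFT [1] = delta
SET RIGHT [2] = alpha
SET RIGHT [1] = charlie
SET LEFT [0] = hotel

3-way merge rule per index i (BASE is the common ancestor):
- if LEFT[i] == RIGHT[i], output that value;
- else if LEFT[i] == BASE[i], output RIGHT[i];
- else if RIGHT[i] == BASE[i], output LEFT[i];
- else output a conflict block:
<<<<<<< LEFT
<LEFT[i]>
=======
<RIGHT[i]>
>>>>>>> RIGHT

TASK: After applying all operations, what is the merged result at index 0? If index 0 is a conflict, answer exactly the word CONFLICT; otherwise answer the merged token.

Answer: CONFLICT

Derivation:
Final LEFT:  [hotel, delta, golf]
Final RIGHT: [foxtrot, charlie, alpha]
i=0: BASE=golf L=hotel R=foxtrot all differ -> CONFLICT
i=1: BASE=hotel L=delta R=charlie all differ -> CONFLICT
i=2: BASE=india L=golf R=alpha all differ -> CONFLICT
Index 0 -> CONFLICT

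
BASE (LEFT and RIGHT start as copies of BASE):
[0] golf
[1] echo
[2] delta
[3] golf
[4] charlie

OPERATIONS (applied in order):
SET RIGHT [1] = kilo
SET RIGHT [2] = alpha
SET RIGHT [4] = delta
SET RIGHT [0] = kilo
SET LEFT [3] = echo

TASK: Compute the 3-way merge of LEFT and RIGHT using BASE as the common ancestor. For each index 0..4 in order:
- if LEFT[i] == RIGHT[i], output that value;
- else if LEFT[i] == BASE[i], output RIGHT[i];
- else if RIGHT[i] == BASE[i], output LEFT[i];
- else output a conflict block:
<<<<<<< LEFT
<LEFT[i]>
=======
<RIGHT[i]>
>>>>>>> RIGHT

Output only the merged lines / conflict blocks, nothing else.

Final LEFT:  [golf, echo, delta, echo, charlie]
Final RIGHT: [kilo, kilo, alpha, golf, delta]
i=0: L=golf=BASE, R=kilo -> take RIGHT -> kilo
i=1: L=echo=BASE, R=kilo -> take RIGHT -> kilo
i=2: L=delta=BASE, R=alpha -> take RIGHT -> alpha
i=3: L=echo, R=golf=BASE -> take LEFT -> echo
i=4: L=charlie=BASE, R=delta -> take RIGHT -> delta

Answer: kilo
kilo
alpha
echo
delta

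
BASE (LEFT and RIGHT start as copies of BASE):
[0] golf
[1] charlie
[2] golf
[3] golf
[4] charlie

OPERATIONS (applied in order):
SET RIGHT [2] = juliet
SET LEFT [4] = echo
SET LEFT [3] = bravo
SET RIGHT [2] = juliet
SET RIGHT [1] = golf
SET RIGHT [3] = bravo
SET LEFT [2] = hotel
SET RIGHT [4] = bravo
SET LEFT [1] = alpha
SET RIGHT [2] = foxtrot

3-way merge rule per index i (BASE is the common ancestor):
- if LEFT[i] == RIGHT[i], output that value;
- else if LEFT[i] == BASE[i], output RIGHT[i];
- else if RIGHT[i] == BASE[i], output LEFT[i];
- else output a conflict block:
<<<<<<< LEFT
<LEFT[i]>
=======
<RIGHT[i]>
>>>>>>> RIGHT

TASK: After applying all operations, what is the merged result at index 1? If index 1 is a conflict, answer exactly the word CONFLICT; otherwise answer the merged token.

Answer: CONFLICT

Derivation:
Final LEFT:  [golf, alpha, hotel, bravo, echo]
Final RIGHT: [golf, golf, foxtrot, bravo, bravo]
i=0: L=golf R=golf -> agree -> golf
i=1: BASE=charlie L=alpha R=golf all differ -> CONFLICT
i=2: BASE=golf L=hotel R=foxtrot all differ -> CONFLICT
i=3: L=bravo R=bravo -> agree -> bravo
i=4: BASE=charlie L=echo R=bravo all differ -> CONFLICT
Index 1 -> CONFLICT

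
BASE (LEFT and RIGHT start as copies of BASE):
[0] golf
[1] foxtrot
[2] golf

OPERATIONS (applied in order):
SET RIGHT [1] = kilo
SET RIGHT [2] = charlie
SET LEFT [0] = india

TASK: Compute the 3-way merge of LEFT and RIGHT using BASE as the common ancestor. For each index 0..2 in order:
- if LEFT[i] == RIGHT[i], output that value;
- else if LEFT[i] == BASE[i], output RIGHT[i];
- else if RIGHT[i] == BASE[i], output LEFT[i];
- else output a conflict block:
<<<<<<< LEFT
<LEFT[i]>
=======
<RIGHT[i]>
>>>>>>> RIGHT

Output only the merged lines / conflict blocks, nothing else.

Answer: india
kilo
charlie

Derivation:
Final LEFT:  [india, foxtrot, golf]
Final RIGHT: [golf, kilo, charlie]
i=0: L=india, R=golf=BASE -> take LEFT -> india
i=1: L=foxtrot=BASE, R=kilo -> take RIGHT -> kilo
i=2: L=golf=BASE, R=charlie -> take RIGHT -> charlie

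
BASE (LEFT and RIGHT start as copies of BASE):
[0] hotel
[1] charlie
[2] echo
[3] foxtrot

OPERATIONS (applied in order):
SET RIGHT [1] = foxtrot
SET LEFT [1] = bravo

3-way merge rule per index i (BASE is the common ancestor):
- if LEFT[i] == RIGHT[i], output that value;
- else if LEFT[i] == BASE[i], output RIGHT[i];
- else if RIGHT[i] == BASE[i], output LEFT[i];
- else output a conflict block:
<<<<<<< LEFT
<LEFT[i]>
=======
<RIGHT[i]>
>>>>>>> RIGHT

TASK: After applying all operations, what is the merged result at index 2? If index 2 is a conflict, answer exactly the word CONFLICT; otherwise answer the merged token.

Answer: echo

Derivation:
Final LEFT:  [hotel, bravo, echo, foxtrot]
Final RIGHT: [hotel, foxtrot, echo, foxtrot]
i=0: L=hotel R=hotel -> agree -> hotel
i=1: BASE=charlie L=bravo R=foxtrot all differ -> CONFLICT
i=2: L=echo R=echo -> agree -> echo
i=3: L=foxtrot R=foxtrot -> agree -> foxtrot
Index 2 -> echo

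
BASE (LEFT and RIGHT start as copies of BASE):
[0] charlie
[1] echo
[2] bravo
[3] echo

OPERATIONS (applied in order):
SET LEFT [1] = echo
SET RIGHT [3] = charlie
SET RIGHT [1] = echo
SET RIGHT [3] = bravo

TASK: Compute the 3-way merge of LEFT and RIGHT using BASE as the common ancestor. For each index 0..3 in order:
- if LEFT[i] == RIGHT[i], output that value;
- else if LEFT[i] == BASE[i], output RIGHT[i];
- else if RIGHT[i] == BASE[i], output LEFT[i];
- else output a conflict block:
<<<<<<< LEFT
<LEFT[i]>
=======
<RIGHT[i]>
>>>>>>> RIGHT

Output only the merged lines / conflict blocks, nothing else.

Answer: charlie
echo
bravo
bravo

Derivation:
Final LEFT:  [charlie, echo, bravo, echo]
Final RIGHT: [charlie, echo, bravo, bravo]
i=0: L=charlie R=charlie -> agree -> charlie
i=1: L=echo R=echo -> agree -> echo
i=2: L=bravo R=bravo -> agree -> bravo
i=3: L=echo=BASE, R=bravo -> take RIGHT -> bravo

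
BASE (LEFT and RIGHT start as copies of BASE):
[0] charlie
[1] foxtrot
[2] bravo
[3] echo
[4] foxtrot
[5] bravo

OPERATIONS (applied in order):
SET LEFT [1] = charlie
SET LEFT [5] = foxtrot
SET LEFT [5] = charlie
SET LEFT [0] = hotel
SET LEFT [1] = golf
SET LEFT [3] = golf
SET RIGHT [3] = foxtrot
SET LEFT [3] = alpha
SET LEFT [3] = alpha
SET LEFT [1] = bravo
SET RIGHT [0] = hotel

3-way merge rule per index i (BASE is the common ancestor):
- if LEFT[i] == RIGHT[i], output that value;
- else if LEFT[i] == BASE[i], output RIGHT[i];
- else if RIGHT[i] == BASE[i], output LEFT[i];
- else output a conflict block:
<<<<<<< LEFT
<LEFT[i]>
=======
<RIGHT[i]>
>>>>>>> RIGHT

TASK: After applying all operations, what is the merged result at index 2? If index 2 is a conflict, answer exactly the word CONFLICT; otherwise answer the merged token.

Answer: bravo

Derivation:
Final LEFT:  [hotel, bravo, bravo, alpha, foxtrot, charlie]
Final RIGHT: [hotel, foxtrot, bravo, foxtrot, foxtrot, bravo]
i=0: L=hotel R=hotel -> agree -> hotel
i=1: L=bravo, R=foxtrot=BASE -> take LEFT -> bravo
i=2: L=bravo R=bravo -> agree -> bravo
i=3: BASE=echo L=alpha R=foxtrot all differ -> CONFLICT
i=4: L=foxtrot R=foxtrot -> agree -> foxtrot
i=5: L=charlie, R=bravo=BASE -> take LEFT -> charlie
Index 2 -> bravo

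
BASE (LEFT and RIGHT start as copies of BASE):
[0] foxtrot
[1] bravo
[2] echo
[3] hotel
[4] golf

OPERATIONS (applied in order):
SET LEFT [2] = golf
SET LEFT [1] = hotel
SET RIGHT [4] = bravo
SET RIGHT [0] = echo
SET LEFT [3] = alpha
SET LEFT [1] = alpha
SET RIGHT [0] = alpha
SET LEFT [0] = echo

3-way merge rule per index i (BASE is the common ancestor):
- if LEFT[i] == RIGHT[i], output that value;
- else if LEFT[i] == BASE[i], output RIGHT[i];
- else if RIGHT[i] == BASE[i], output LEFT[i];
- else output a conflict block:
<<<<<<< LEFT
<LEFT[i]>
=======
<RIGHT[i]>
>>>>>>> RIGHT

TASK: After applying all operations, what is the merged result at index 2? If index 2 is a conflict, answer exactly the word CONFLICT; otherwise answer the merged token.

Answer: golf

Derivation:
Final LEFT:  [echo, alpha, golf, alpha, golf]
Final RIGHT: [alpha, bravo, echo, hotel, bravo]
i=0: BASE=foxtrot L=echo R=alpha all differ -> CONFLICT
i=1: L=alpha, R=bravo=BASE -> take LEFT -> alpha
i=2: L=golf, R=echo=BASE -> take LEFT -> golf
i=3: L=alpha, R=hotel=BASE -> take LEFT -> alpha
i=4: L=golf=BASE, R=bravo -> take RIGHT -> bravo
Index 2 -> golf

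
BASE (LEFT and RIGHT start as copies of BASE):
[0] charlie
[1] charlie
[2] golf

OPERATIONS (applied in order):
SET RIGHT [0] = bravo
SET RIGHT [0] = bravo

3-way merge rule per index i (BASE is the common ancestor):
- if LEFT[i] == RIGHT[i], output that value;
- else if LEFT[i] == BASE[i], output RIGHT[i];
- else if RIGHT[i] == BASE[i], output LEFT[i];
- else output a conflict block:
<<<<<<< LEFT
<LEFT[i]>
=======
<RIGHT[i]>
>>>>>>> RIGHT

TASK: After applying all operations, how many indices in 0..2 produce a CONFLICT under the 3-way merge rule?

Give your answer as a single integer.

Answer: 0

Derivation:
Final LEFT:  [charlie, charlie, golf]
Final RIGHT: [bravo, charlie, golf]
i=0: L=charlie=BASE, R=bravo -> take RIGHT -> bravo
i=1: L=charlie R=charlie -> agree -> charlie
i=2: L=golf R=golf -> agree -> golf
Conflict count: 0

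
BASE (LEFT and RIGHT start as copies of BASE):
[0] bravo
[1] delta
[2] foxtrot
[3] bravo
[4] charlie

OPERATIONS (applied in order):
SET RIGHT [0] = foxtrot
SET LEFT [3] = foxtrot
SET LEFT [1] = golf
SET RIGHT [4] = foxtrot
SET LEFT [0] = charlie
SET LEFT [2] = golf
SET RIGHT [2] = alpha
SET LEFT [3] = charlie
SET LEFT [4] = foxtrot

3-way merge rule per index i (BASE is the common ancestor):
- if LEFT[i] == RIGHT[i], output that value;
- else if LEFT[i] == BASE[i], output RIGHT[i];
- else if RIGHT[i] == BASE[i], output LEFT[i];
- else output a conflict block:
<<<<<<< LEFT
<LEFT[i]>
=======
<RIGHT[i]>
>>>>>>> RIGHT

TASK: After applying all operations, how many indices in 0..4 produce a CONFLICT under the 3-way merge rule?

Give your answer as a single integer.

Answer: 2

Derivation:
Final LEFT:  [charlie, golf, golf, charlie, foxtrot]
Final RIGHT: [foxtrot, delta, alpha, bravo, foxtrot]
i=0: BASE=bravo L=charlie R=foxtrot all differ -> CONFLICT
i=1: L=golf, R=delta=BASE -> take LEFT -> golf
i=2: BASE=foxtrot L=golf R=alpha all differ -> CONFLICT
i=3: L=charlie, R=bravo=BASE -> take LEFT -> charlie
i=4: L=foxtrot R=foxtrot -> agree -> foxtrot
Conflict count: 2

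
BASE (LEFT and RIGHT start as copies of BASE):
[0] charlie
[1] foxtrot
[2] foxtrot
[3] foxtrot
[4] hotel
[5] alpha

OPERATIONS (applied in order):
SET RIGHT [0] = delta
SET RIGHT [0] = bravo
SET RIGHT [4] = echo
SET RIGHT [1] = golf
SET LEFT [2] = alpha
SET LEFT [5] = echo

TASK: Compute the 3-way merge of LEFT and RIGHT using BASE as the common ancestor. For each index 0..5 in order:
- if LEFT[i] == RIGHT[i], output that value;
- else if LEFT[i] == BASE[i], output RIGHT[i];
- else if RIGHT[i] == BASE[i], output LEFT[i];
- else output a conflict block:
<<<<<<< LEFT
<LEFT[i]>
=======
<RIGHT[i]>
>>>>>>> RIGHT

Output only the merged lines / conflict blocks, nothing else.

Answer: bravo
golf
alpha
foxtrot
echo
echo

Derivation:
Final LEFT:  [charlie, foxtrot, alpha, foxtrot, hotel, echo]
Final RIGHT: [bravo, golf, foxtrot, foxtrot, echo, alpha]
i=0: L=charlie=BASE, R=bravo -> take RIGHT -> bravo
i=1: L=foxtrot=BASE, R=golf -> take RIGHT -> golf
i=2: L=alpha, R=foxtrot=BASE -> take LEFT -> alpha
i=3: L=foxtrot R=foxtrot -> agree -> foxtrot
i=4: L=hotel=BASE, R=echo -> take RIGHT -> echo
i=5: L=echo, R=alpha=BASE -> take LEFT -> echo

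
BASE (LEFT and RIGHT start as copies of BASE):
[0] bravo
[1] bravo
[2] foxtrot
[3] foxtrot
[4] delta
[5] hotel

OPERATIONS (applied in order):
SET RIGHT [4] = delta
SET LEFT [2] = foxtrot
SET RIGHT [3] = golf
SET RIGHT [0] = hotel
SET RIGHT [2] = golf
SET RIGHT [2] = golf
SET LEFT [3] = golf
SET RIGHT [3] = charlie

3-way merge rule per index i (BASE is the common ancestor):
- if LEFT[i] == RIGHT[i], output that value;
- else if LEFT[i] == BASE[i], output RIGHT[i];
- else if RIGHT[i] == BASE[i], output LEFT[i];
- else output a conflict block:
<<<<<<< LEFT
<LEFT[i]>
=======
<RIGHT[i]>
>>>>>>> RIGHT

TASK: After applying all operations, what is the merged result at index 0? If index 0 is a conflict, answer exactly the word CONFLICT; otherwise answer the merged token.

Answer: hotel

Derivation:
Final LEFT:  [bravo, bravo, foxtrot, golf, delta, hotel]
Final RIGHT: [hotel, bravo, golf, charlie, delta, hotel]
i=0: L=bravo=BASE, R=hotel -> take RIGHT -> hotel
i=1: L=bravo R=bravo -> agree -> bravo
i=2: L=foxtrot=BASE, R=golf -> take RIGHT -> golf
i=3: BASE=foxtrot L=golf R=charlie all differ -> CONFLICT
i=4: L=delta R=delta -> agree -> delta
i=5: L=hotel R=hotel -> agree -> hotel
Index 0 -> hotel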